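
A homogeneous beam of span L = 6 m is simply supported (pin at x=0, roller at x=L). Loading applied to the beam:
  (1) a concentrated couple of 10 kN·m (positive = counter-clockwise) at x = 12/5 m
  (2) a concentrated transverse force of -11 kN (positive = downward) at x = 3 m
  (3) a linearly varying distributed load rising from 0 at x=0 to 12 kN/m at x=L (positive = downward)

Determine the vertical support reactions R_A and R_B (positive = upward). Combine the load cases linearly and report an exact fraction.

R_A = 49/6 kN, R_B = 101/6 kN

Load 1 — applied couple M₀=10 kN·m at a=12/5 m (b=L-a=18/5):
  R_A = M₀/L = 10/6 = 5/3 kN
  R_B = -M₀/L = -10/6 = -5/3 kN
Load 2 — point force P=-11 kN at a=3 m (b=L-a=3):
  R_A = Pb/L = (-11)·3/6 = -11/2 kN
  R_B = Pa/L = (-11)·3/6 = -11/2 kN
Load 3 — triangular load w₀=12 kN/m (0→w₀ over full span):
  R_A = w₀L/6 = 12·6/6 = 12 kN
  R_B = w₀L/3 = 12·6/3 = 24 kN
Superposition: R_A = 49/6 kN, R_B = 101/6 kN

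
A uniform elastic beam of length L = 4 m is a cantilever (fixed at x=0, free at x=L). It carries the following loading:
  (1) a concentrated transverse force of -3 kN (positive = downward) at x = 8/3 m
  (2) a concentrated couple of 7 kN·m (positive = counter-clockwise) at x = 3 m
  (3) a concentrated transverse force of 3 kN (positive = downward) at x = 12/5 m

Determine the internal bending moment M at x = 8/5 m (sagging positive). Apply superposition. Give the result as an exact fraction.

Load 1 — point force P=-3 kN at a=8/3 m (b=L-a=4/3):
  M_1 = -P(a-x)  [x≤a] = -(-3)·((8/3)-(8/5)) = 16/5 kN·m
Load 2 — applied couple M₀=7 kN·m at a=3 m (b=L-a=1):
  M_2 = M₀  [x≤a] = 7 = 7 kN·m
Load 3 — point force P=3 kN at a=12/5 m (b=L-a=8/5):
  M_3 = -P(a-x)  [x≤a] = -3·((12/5)-(8/5)) = -12/5 kN·m
Superposition: M = Σ M_i = 39/5 kN·m ≈ 7.800000 kN·m

M(8/5) = 39/5 kN·m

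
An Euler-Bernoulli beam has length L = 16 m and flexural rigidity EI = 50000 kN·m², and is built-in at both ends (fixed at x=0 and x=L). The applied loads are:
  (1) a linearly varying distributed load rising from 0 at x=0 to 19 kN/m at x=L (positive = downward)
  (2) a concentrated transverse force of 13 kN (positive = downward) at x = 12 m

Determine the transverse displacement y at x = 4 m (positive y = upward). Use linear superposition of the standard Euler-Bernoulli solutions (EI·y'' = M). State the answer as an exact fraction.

Load 1 — triangular load w₀=19 kN/m (0→w₀ over full span):
  y_1 = -w₀x²(L-x)²(x+2L)/(120LEI) = -19·4²·(16-4)²·(4+2·16)/(120·16·50000) = -513/31250 m
Load 2 — point force P=13 kN at a=12 m (b=L-a=4):
  y_2 = -Pb²x²(3aL-(3a+b)x)/(6L³EI)  [x≤a] = -13·4²·4²·(3·12·16-(3·12+4)·4)/(6·16³·50000) = -169/150000 m
Superposition: y = Σ y_i = -13157/750000 m ≈ -0.017543 m

y(4) = -13157/750000 m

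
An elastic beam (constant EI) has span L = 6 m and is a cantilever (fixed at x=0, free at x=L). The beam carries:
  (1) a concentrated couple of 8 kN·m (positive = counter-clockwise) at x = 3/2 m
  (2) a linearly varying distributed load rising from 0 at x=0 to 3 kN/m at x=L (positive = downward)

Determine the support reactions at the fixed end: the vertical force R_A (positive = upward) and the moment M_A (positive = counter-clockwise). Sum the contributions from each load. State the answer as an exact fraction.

R_A = 9 kN, M_A = 28 kN·m

Load 1 — applied couple M₀=8 kN·m at a=3/2 m (b=L-a=9/2):
  R_A = 0 kN
  M_A = -M₀ = -8 kN·m
Load 2 — triangular load w₀=3 kN/m (0→w₀ over full span):
  R_A = w₀L/2 = 3·6/2 = 9 kN
  M_A = w₀L²/3 = 3·6²/3 = 36 kN·m
Superposition: R_A = 9 kN, M_A = 28 kN·m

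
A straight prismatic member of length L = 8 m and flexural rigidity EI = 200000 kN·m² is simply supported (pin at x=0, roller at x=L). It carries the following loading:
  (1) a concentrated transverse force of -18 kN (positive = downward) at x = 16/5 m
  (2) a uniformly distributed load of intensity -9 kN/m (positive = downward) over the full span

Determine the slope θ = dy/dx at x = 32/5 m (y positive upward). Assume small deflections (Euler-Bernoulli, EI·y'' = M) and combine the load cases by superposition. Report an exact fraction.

Load 1 — point force P=-18 kN at a=16/5 m (b=L-a=24/5):
  θ_1 = -Pa(2L²-6Lx+3x²+a²)/(6LEI)  [x>a] = -(-18)·(16/5)·(2·8²-6·8·(32/5)+3·(32/5)²+(16/5)²)/(6·8·200000) = -108/390625 rad
Load 2 — uniform load w=-9 kN/m over full span:
  θ_2 = -w(L³-6Lx²+4x³)/(24EI) = -(-9)·(8³-6·8·(32/5)²+4·(32/5)³)/(24·200000) = -297/390625 rad
Superposition: θ = Σ θ_i = -81/78125 rad ≈ -0.001037 rad

θ(32/5) = -81/78125 rad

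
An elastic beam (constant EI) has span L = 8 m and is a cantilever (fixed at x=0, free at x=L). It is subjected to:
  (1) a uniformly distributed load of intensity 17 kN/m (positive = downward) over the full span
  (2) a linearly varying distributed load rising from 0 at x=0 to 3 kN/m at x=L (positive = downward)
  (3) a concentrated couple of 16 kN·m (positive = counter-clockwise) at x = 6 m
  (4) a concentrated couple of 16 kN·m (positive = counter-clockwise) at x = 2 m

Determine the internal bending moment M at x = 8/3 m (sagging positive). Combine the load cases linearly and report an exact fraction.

M(8/3) = -6992/27 kN·m

Load 1 — uniform load w=17 kN/m over full span:
  M_1 = -w(L-x)²/2 = -17·(8-(8/3))²/2 = -2176/9 kN·m
Load 2 — triangular load w₀=3 kN/m (0→w₀ over full span):
  M_2 = w₀Lx/2 - w₀L²/3 - w₀x³/(6L) = 3·8·(8/3)/2 - 3·8²/3 - 3·(8/3)³/(6·8) = -896/27 kN·m
Load 3 — applied couple M₀=16 kN·m at a=6 m (b=L-a=2):
  M_3 = M₀  [x≤a] = 16 = 16 kN·m
Load 4 — applied couple M₀=16 kN·m at a=2 m (b=L-a=6):
  M_4 = 0  [x>a] = 0 kN·m
Superposition: M = Σ M_i = -6992/27 kN·m ≈ -258.962963 kN·m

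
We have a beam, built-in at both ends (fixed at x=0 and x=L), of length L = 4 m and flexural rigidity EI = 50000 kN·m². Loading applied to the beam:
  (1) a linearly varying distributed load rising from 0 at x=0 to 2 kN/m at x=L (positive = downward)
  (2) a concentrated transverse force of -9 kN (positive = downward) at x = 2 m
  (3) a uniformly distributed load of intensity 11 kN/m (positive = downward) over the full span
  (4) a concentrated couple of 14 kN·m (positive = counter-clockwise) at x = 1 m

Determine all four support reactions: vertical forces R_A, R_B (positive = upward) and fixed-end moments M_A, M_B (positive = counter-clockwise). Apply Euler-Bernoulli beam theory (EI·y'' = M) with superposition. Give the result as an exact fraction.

R_A = 1811/80 kN, M_A = 1033/120 kN·m, R_B = 1309/80 kN, M_B = -887/120 kN·m

Load 1 — triangular load w₀=2 kN/m (0→w₀ over full span):
  R_A = 3w₀L/20 = 3·2·4/20 = 6/5 kN
  M_A = w₀L²/30 = 2·4²/30 = 16/15 kN·m
  R_B = 7w₀L/20 = 7·2·4/20 = 14/5 kN
  M_B = -w₀L²/20 = -2·4²/20 = -8/5 kN·m
Load 2 — point force P=-9 kN at a=2 m (b=L-a=2):
  R_A = Pb²(3a+b)/L³ = (-9)·2²·(3·2+2)/4³ = -9/2 kN
  M_A = Pab²/L² = (-9)·2·2²/4² = -9/2 kN·m
  R_B = Pa²(a+3b)/L³ = (-9)·2²·(2+3·2)/4³ = -9/2 kN
  M_B = -Pa²b/L² = -(-9)·2²·2/4² = 9/2 kN·m
Load 3 — uniform load w=11 kN/m over full span:
  R_A = wL/2 = 11·4/2 = 22 kN
  M_A = wL²/12 = 11·4²/12 = 44/3 kN·m
  R_B = wL/2 = 11·4/2 = 22 kN
  M_B = -wL²/12 = -11·4²/12 = -44/3 kN·m
Load 4 — applied couple M₀=14 kN·m at a=1 m (b=L-a=3):
  R_A = 6M₀ab/L³ = 6·14·1·3/4³ = 63/16 kN
  M_A = M₀b(2a-b)/L² = 14·3·(2·1-3)/4² = -21/8 kN·m
  R_B = -6M₀ab/L³ = -6·14·1·3/4³ = -63/16 kN
  M_B = M₀a(2b-a)/L² = 14·1·(2·3-1)/4² = 35/8 kN·m
Superposition: R_A = 1811/80 kN, M_A = 1033/120 kN·m, R_B = 1309/80 kN, M_B = -887/120 kN·m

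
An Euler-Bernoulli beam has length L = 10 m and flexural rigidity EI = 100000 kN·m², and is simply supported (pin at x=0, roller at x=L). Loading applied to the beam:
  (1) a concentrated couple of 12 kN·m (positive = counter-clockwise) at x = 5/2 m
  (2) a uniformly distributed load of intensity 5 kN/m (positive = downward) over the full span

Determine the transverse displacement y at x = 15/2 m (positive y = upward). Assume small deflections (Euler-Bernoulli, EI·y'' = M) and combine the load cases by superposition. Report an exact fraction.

Load 1 — applied couple M₀=12 kN·m at a=5/2 m (b=L-a=15/2):
  y_1 = (M₀x³/(6L)-M₀(x-a)²/2+C₁x)/EI  [x>a] with C₁=M₀(3b²-L²)/(6L)=55/4 = (12·(15/2)³/(6·10)-12·((15/2)-(5/2))²/2+(55/4)·(15/2))/100000 = 3/8000 m
Load 2 — uniform load w=5 kN/m over full span:
  y_2 = -wx(L³-2Lx²+x³)/(24EI) = -5·(15/2)·(10³-2·10·(15/2)²+(15/2)³)/(24·100000) = -19/4096 m
Superposition: y = Σ y_i = -2183/512000 m ≈ -0.004264 m

y(15/2) = -2183/512000 m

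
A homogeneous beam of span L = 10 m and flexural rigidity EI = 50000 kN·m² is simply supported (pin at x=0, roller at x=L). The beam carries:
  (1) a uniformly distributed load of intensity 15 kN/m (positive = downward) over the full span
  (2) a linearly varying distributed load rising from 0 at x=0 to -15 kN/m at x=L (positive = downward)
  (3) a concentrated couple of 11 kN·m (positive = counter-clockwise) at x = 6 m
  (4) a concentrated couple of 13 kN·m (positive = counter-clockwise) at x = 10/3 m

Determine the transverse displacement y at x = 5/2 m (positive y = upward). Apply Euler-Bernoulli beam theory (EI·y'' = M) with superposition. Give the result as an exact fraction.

y(5/2) = -3344699/230400000 m

Load 1 — uniform load w=15 kN/m over full span:
  y_1 = -wx(L³-2Lx²+x³)/(24EI) = -15·(5/2)·(10³-2·10·(5/2)²+(5/2)³)/(24·50000) = -57/2048 m
Load 2 — triangular load w₀=-15 kN/m (0→w₀ over full span):
  y_2 = -w₀x(7L⁴-10L²x²+3x⁴)/(360LEI) = -(-15)·(5/2)·(7·10⁴-10·10²·(5/2)²+3·(5/2)⁴)/(360·10·50000) = 109/8192 m
Load 3 — applied couple M₀=11 kN·m at a=6 m (b=L-a=4):
  y_3 = (M₀x³/(6L)+C₁x)/EI  [x≤a] with C₁=M₀(3b²-L²)/(6L)=-143/15 = (11·(5/2)³/(6·10)+(-143/15)·(5/2))/50000 = -671/1600000 m
Load 4 — applied couple M₀=13 kN·m at a=10/3 m (b=L-a=20/3):
  y_4 = (M₀x³/(6L)+C₁x)/EI  [x≤a] with C₁=M₀(3b²-L²)/(6L)=65/9 = (13·(5/2)³/(6·10)+(65/9)·(5/2))/50000 = 247/576000 m
Superposition: y = Σ y_i = -3344699/230400000 m ≈ -0.014517 m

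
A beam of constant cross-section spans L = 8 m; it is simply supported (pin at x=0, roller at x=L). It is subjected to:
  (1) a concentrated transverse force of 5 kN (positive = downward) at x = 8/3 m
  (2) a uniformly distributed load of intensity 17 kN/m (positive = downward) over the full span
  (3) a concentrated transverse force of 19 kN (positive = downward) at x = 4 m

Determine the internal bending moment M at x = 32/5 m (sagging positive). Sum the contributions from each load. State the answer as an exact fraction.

Load 1 — point force P=5 kN at a=8/3 m (b=L-a=16/3):
  M_1 = Pa(L-x)/L  [x>a] = 5·(8/3)·(8-(32/5))/8 = 8/3 kN·m
Load 2 — uniform load w=17 kN/m over full span:
  M_2 = wx(L-x)/2 = 17·(32/5)·(8-(32/5))/2 = 2176/25 kN·m
Load 3 — point force P=19 kN at a=4 m (b=L-a=4):
  M_3 = Pa(L-x)/L  [x>a] = 19·4·(8-(32/5))/8 = 76/5 kN·m
Superposition: M = Σ M_i = 7868/75 kN·m ≈ 104.906667 kN·m

M(32/5) = 7868/75 kN·m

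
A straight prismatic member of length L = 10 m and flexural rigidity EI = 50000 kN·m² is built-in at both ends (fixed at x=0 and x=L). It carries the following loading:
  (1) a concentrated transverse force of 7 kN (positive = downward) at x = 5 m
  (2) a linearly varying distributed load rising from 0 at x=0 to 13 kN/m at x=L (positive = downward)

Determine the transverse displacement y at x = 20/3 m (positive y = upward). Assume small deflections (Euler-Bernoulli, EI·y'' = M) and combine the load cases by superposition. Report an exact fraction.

Load 1 — point force P=7 kN at a=5 m (b=L-a=5):
  y_1 = -Pa²(L-x)²(3bL-(3b+a)(L-x))/(6L³EI)  [x>a] = -7·5²·(10-(20/3))²·(3·5·10-(3·5+5)·(10-(20/3)))/(6·10³·50000) = -7/12960 m
Load 2 — triangular load w₀=13 kN/m (0→w₀ over full span):
  y_2 = -w₀x²(L-x)²(x+2L)/(120LEI) = -13·(20/3)²·(10-(20/3))²·((20/3)+2·10)/(120·10·50000) = -52/18225 m
Superposition: y = Σ y_i = -1979/583200 m ≈ -0.003393 m

y(20/3) = -1979/583200 m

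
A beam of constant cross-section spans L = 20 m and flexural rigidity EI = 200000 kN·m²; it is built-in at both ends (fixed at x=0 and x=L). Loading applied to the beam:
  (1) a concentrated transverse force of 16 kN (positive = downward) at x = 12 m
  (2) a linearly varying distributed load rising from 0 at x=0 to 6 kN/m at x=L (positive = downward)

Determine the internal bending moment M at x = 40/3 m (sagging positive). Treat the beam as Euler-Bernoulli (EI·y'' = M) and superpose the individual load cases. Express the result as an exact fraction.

M(40/3) = 43552/675 kN·m

Load 1 — point force P=16 kN at a=12 m (b=L-a=8):
  M_1 = Pa²(a+3b)(L-x)/L³ - Pa²b/L²  [x>a] = 16·12²·(12+3·8)·(20-(40/3))/20³ - 16·12²·8/20² = 576/25 kN·m
Load 2 — triangular load w₀=6 kN/m (0→w₀ over full span):
  M_2 = 3w₀Lx/20 - w₀L²/30 - w₀x³/(6L) = 3·6·20·(40/3)/20 - 6·20²/30 - 6·(40/3)³/(6·20) = 1120/27 kN·m
Superposition: M = Σ M_i = 43552/675 kN·m ≈ 64.521481 kN·m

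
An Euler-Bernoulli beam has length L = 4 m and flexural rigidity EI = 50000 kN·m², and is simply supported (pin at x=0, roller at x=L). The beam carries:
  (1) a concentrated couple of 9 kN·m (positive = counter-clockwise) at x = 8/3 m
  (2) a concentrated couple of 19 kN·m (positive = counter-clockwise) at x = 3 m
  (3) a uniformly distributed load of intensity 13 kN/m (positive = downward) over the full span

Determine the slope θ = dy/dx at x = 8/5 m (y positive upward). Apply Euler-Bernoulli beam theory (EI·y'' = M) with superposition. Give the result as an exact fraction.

θ(8/5) = -15593/50000000 rad

Load 1 — applied couple M₀=9 kN·m at a=8/3 m (b=L-a=4/3):
  θ_1 = (M₀x²/(2L)+C₁)/EI  [x≤a] with C₁=M₀(3b²-L²)/(6L)=-4 = (9·(8/5)²/(2·4)+(-4))/50000 = -7/312500 rad
Load 2 — applied couple M₀=19 kN·m at a=3 m (b=L-a=1):
  θ_2 = (M₀x²/(2L)+C₁)/EI  [x≤a] with C₁=M₀(3b²-L²)/(6L)=-247/24 = (19·(8/5)²/(2·4)+(-247/24))/50000 = -2527/30000000 rad
Load 3 — uniform load w=13 kN/m over full span:
  θ_3 = -w(L³-6Lx²+4x³)/(24EI) = -13·(4³-6·4·(8/5)²+4·(8/5)³)/(24·50000) = -481/2343750 rad
Superposition: θ = Σ θ_i = -15593/50000000 rad ≈ -0.000312 rad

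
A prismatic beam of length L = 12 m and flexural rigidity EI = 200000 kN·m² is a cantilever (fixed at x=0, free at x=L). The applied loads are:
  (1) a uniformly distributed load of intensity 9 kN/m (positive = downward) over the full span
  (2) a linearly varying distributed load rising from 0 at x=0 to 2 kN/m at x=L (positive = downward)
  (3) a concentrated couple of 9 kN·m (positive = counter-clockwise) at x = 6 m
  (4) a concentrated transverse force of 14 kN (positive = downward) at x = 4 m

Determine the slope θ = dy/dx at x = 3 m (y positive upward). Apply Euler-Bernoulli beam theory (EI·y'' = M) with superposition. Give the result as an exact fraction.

θ(3) = -28977/3200000 rad

Load 1 — uniform load w=9 kN/m over full span:
  θ_1 = -wx(x²-3Lx+3L²)/(6EI) = -9·3·(3²-3·12·3+3·12²)/(6·200000) = -2997/400000 rad
Load 2 — triangular load w₀=2 kN/m (0→w₀ over full span):
  θ_2 = (w₀Lx²/4-w₀L²x/3-w₀x⁴/(24L))/EI = (2·12·3²/4-2·12²·3/3-2·3⁴/(24·12))/200000 = -3753/3200000 rad
Load 3 — applied couple M₀=9 kN·m at a=6 m (b=L-a=6):
  θ_3 = M₀x/EI  [x≤a] = 9·3/200000 = 27/200000 rad
Load 4 — point force P=14 kN at a=4 m (b=L-a=8):
  θ_4 = -Px(2a-x)/(2EI)  [x≤a] = -14·3·(2·4-3)/(2·200000) = -21/40000 rad
Superposition: θ = Σ θ_i = -28977/3200000 rad ≈ -0.009055 rad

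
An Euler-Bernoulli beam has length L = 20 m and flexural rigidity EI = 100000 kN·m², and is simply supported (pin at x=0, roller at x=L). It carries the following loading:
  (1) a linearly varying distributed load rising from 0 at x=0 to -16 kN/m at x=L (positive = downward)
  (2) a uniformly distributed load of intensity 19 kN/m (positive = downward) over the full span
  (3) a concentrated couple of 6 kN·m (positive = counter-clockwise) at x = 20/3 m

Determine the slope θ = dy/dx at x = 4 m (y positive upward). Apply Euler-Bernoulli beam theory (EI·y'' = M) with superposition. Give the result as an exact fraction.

Load 1 — triangular load w₀=-16 kN/m (0→w₀ over full span):
  θ_1 = -w₀(7L⁴-30L²x²+15x⁴)/(360LEI) = -(-16)·(7·20⁴-30·20²·4²+15·4⁴)/(360·20·100000) = 2912/140625 rad
Load 2 — uniform load w=19 kN/m over full span:
  θ_2 = -w(L³-6Lx²+4x³)/(24EI) = -19·(20³-6·20·4²+4·4³)/(24·100000) = -627/12500 rad
Load 3 — applied couple M₀=6 kN·m at a=20/3 m (b=L-a=40/3):
  θ_3 = (M₀x²/(2L)+C₁)/EI  [x≤a] with C₁=M₀(3b²-L²)/(6L)=20/3 = (6·4²/(2·20)+(20/3))/100000 = 17/187500 rad
Superposition: θ = Σ θ_i = -4129/140625 rad ≈ -0.029362 rad

θ(4) = -4129/140625 rad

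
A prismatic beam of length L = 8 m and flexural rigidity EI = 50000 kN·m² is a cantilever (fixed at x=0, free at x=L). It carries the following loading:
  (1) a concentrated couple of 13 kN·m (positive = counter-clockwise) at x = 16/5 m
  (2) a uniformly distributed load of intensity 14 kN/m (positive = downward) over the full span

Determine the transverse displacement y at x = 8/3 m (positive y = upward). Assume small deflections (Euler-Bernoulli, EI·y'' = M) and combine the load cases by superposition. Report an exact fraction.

Load 1 — applied couple M₀=13 kN·m at a=16/5 m (b=L-a=24/5):
  y_1 = M₀x²/(2EI)  [x≤a] = 13·(8/3)²/(2·50000) = 26/28125 m
Load 2 — uniform load w=14 kN/m over full span:
  y_2 = -wx²(x²-4Lx+6L²)/(24EI) = -14·(8/3)²·((8/3)²-4·8·(8/3)+6·8²)/(24·50000) = -19264/759375 m
Superposition: y = Σ y_i = -18562/759375 m ≈ -0.024444 m

y(8/3) = -18562/759375 m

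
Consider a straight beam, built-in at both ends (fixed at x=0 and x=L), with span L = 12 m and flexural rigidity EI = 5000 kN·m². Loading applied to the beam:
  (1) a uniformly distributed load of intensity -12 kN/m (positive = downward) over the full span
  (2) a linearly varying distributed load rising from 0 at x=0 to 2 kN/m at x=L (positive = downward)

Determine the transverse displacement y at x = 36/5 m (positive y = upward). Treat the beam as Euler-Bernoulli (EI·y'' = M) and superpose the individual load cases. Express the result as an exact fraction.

Load 1 — uniform load w=-12 kN/m over full span:
  y_1 = -wx²(L-x)²/(24EI) = -(-12)·(36/5)²·(12-(36/5))²/(24·5000) = 46656/390625 m
Load 2 — triangular load w₀=2 kN/m (0→w₀ over full span):
  y_2 = -w₀x²(L-x)²(x+2L)/(120LEI) = -2·(36/5)²·(12-(36/5))²·((36/5)+2·12)/(120·12·5000) = -101088/9765625 m
Superposition: y = Σ y_i = 1065312/9765625 m ≈ 0.109088 m

y(36/5) = 1065312/9765625 m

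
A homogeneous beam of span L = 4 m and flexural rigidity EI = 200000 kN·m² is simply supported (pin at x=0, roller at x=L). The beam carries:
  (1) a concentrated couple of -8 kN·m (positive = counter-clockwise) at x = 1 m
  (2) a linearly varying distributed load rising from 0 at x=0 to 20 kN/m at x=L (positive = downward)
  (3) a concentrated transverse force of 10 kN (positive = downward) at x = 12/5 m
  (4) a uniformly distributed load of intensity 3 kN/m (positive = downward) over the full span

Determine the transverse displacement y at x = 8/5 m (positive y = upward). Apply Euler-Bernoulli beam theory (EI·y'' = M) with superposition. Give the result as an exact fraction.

Load 1 — applied couple M₀=-8 kN·m at a=1 m (b=L-a=3):
  y_1 = (M₀x³/(6L)-M₀(x-a)²/2+C₁x)/EI  [x>a] with C₁=M₀(3b²-L²)/(6L)=-11/3 = ((-8)·(8/5)³/(6·4)-(-8)·((8/5)-1)²/2+(-11/3)·(8/5))/200000 = -181/6250000 m
Load 2 — triangular load w₀=20 kN/m (0→w₀ over full span):
  y_2 = -w₀x(7L⁴-10L²x²+3x⁴)/(360LEI) = -20·(8/5)·(7·4⁴-10·4²·(8/5)²+3·(8/5)⁴)/(360·4·200000) = -4564/29296875 m
Load 3 — point force P=10 kN at a=12/5 m (b=L-a=8/5):
  y_3 = -Pbx(L²-b²-x²)/(6LEI)  [x≤a] = -10·(8/5)·(8/5)·(4²-(8/5)²-(8/5)²)/(6·4·200000) = -68/1171875 m
Load 4 — uniform load w=3 kN/m over full span:
  y_4 = -wx(L³-2Lx²+x³)/(24EI) = -3·(8/5)·(4³-2·4·(8/5)²+(8/5)³)/(24·200000) = -93/1953125 m
Superposition: y = Σ y_i = -45373/156250000 m ≈ -0.000290 m

y(8/5) = -45373/156250000 m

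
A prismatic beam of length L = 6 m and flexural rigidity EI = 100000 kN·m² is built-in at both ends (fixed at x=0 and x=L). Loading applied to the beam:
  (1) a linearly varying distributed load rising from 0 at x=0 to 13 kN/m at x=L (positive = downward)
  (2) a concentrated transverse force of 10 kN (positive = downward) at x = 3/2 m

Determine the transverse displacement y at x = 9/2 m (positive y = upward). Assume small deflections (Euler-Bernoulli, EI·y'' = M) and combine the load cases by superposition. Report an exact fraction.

y(9/2) = -40599/256000000 m

Load 1 — triangular load w₀=13 kN/m (0→w₀ over full span):
  y_1 = -w₀x²(L-x)²(x+2L)/(120LEI) = -13·(9/2)²·(6-(9/2))²·((9/2)+2·6)/(120·6·100000) = -34749/256000000 m
Load 2 — point force P=10 kN at a=3/2 m (b=L-a=9/2):
  y_2 = -Pa²(L-x)²(3bL-(3b+a)(L-x))/(6L³EI)  [x>a] = -10·(3/2)²·(6-(9/2))²·(3·(9/2)·6-(3·(9/2)+(3/2))·(6-(9/2)))/(6·6³·100000) = -117/5120000 m
Superposition: y = Σ y_i = -40599/256000000 m ≈ -0.000159 m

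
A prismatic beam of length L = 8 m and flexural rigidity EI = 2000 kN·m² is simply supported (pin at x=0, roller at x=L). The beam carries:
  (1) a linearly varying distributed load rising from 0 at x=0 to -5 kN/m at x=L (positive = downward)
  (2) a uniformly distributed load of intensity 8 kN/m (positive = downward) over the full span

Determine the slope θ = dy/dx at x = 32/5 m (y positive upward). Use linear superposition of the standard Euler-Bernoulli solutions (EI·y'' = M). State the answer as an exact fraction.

Load 1 — triangular load w₀=-5 kN/m (0→w₀ over full span):
  θ_1 = -w₀(7L⁴-30L²x²+15x⁴)/(360LEI) = -(-5)·(7·8⁴-30·8²·(32/5)²+15·(32/5)⁴)/(360·8·2000) = -3028/140625 rad
Load 2 — uniform load w=8 kN/m over full span:
  θ_2 = -w(L³-6Lx²+4x³)/(24EI) = -8·(8³-6·8·(32/5)²+4·(32/5)³)/(24·2000) = 1056/15625 rad
Superposition: θ = Σ θ_i = 6476/140625 rad ≈ 0.046052 rad

θ(32/5) = 6476/140625 rad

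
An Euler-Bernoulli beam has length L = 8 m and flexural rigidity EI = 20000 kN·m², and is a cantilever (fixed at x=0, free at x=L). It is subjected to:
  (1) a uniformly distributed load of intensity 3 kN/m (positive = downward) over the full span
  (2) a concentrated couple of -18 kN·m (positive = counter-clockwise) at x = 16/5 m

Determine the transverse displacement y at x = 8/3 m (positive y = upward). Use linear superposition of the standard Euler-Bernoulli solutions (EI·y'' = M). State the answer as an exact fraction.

Load 1 — uniform load w=3 kN/m over full span:
  y_1 = -wx²(x²-4Lx+6L²)/(24EI) = -3·(8/3)²·((8/3)²-4·8·(8/3)+6·8²)/(24·20000) = -688/50625 m
Load 2 — applied couple M₀=-18 kN·m at a=16/5 m (b=L-a=24/5):
  y_2 = M₀x²/(2EI)  [x≤a] = (-18)·(8/3)²/(2·20000) = -2/625 m
Superposition: y = Σ y_i = -34/2025 m ≈ -0.016790 m

y(8/3) = -34/2025 m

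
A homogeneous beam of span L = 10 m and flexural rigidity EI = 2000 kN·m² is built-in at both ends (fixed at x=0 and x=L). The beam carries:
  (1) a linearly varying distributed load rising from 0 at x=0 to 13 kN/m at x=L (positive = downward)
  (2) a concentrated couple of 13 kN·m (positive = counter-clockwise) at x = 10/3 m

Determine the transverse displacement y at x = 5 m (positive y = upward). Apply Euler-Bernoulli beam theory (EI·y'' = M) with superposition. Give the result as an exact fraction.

Load 1 — triangular load w₀=13 kN/m (0→w₀ over full span):
  y_1 = -w₀x²(L-x)²(x+2L)/(120LEI) = -13·5²·(10-5)²·(5+2·10)/(120·10·2000) = -65/768 m
Load 2 — applied couple M₀=13 kN·m at a=10/3 m (b=L-a=20/3):
  y_2 = (R_Ax³/6 - M_Ax²/2 - M₀(x-a)²/2)/EI  [x>a] with R_A=26/15, M_A=0 = ((26/15)·5³/6 - 0·5²/2 - 13·(5-(10/3))²/2)/2000 = 13/1440 m
Superposition: y = Σ y_i = -871/11520 m ≈ -0.075608 m

y(5) = -871/11520 m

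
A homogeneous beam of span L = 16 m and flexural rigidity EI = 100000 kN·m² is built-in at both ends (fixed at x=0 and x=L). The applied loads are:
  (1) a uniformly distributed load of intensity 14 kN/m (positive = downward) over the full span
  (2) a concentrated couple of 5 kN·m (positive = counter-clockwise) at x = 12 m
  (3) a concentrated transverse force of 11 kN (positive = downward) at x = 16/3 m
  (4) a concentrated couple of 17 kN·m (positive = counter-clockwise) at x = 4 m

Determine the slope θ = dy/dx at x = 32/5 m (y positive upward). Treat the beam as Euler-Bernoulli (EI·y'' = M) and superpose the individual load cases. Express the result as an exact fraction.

Load 1 — uniform load w=14 kN/m over full span:
  θ_1 = -wx(L-x)(L-2x)/(12EI) = -14·(32/5)·(16-(32/5))·(16-2·(32/5))/(12·100000) = -896/390625 rad
Load 2 — applied couple M₀=5 kN·m at a=12 m (b=L-a=4):
  θ_2 = (R_Ax²/2 - M_Ax)/EI  [x≤a] with R_A=45/128, M_A=25/16 = ((45/128)·(32/5)²/2 - (25/16)·(32/5))/100000 = -7/250000 rad
Load 3 — point force P=11 kN at a=16/3 m (b=L-a=32/3):
  θ_3 = Pa²(L-x)(2bL-(3b+a)(L-x))/(2L³EI)  [x>a] = 11·(16/3)²·(16-(32/5))·(2·(32/3)·16-(3·(32/3)+(16/3))·(16-(32/5)))/(2·16³·100000) = -44/703125 rad
Load 4 — applied couple M₀=17 kN·m at a=4 m (b=L-a=12):
  θ_4 = (R_Ax²/2 - M_Ax - M₀(x-a))/EI  [x>a] with R_A=153/128, M_A=-51/16 = ((153/128)·(32/5)²/2 - (-51/16)·(32/5) - 17·((32/5)-4))/100000 = 51/1250000 rad
Superposition: θ = Σ θ_i = -8239/3515625 rad ≈ -0.002344 rad

θ(32/5) = -8239/3515625 rad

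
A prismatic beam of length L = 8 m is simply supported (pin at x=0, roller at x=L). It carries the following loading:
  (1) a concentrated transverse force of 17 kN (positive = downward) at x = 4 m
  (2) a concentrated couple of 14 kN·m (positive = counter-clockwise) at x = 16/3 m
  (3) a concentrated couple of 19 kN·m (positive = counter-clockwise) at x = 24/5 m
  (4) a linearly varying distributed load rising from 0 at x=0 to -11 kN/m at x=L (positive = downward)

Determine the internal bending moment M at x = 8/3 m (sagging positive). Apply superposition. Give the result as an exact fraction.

Load 1 — point force P=17 kN at a=4 m (b=L-a=4):
  M_1 = Pbx/L  [x≤a] = 17·4·(8/3)/8 = 68/3 kN·m
Load 2 — applied couple M₀=14 kN·m at a=16/3 m (b=L-a=8/3):
  M_2 = M₀x/L  [x≤a] = 14·(8/3)/8 = 14/3 kN·m
Load 3 — applied couple M₀=19 kN·m at a=24/5 m (b=L-a=16/5):
  M_3 = M₀x/L  [x≤a] = 19·(8/3)/8 = 19/3 kN·m
Load 4 — triangular load w₀=-11 kN/m (0→w₀ over full span):
  M_4 = w₀Lx/6 - w₀x³/(6L) = (-11)·8·(8/3)/6 - (-11)·(8/3)³/(6·8) = -2816/81 kN·m
Superposition: M = Σ M_i = -89/81 kN·m ≈ -1.098765 kN·m

M(8/3) = -89/81 kN·m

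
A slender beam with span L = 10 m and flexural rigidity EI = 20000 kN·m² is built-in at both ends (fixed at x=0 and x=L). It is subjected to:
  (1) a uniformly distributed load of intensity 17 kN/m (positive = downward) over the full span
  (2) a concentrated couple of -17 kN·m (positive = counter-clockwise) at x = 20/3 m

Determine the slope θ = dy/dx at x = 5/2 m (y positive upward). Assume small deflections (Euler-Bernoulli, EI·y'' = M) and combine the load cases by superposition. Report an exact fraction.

Load 1 — uniform load w=17 kN/m over full span:
  θ_1 = -wx(L-x)(L-2x)/(12EI) = -17·(5/2)·(10-(5/2))·(10-2·(5/2))/(12·20000) = -17/2560 rad
Load 2 — applied couple M₀=-17 kN·m at a=20/3 m (b=L-a=10/3):
  θ_2 = (R_Ax²/2 - M_Ax)/EI  [x≤a] with R_A=-34/15, M_A=-17/3 = ((-34/15)·(5/2)²/2 - (-17/3)·(5/2))/20000 = 17/48000 rad
Superposition: θ = Σ θ_i = -1207/192000 rad ≈ -0.006286 rad

θ(5/2) = -1207/192000 rad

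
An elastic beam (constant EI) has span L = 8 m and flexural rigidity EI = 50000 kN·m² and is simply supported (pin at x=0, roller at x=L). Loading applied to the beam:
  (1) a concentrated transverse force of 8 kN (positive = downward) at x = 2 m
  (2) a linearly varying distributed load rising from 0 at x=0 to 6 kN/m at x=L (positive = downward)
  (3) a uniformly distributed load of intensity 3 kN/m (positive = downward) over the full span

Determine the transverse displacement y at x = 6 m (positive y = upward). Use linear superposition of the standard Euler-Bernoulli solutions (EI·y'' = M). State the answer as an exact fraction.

y(6) = -811/150000 m

Load 1 — point force P=8 kN at a=2 m (b=L-a=6):
  y_1 = -Pa(L-x)(2Lx-a²-x²)/(6LEI)  [x>a] = -8·2·(8-6)·(2·8·6-2²-6²)/(6·8·50000) = -7/9375 m
Load 2 — triangular load w₀=6 kN/m (0→w₀ over full span):
  y_2 = -w₀x(7L⁴-10L²x²+3x⁴)/(360LEI) = -6·6·(7·8⁴-10·8²·6²+3·6⁴)/(360·8·50000) = -119/50000 m
Load 3 — uniform load w=3 kN/m over full span:
  y_3 = -wx(L³-2Lx²+x³)/(24EI) = -3·6·(8³-2·8·6²+6³)/(24·50000) = -57/25000 m
Superposition: y = Σ y_i = -811/150000 m ≈ -0.005407 m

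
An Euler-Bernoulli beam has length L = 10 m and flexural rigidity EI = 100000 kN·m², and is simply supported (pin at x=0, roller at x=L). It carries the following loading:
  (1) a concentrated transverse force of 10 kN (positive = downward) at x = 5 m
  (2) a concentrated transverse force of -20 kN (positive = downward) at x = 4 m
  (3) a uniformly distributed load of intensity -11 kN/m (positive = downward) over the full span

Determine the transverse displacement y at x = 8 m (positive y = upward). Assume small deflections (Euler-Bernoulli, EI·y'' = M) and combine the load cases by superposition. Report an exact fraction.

y(8) = 2837/300000 m

Load 1 — point force P=10 kN at a=5 m (b=L-a=5):
  y_1 = -Pa(L-x)(2Lx-a²-x²)/(6LEI)  [x>a] = -10·5·(10-8)·(2·10·8-5²-8²)/(6·10·100000) = -71/60000 m
Load 2 — point force P=-20 kN at a=4 m (b=L-a=6):
  y_2 = -Pa(L-x)(2Lx-a²-x²)/(6LEI)  [x>a] = -(-20)·4·(10-8)·(2·10·8-4²-8²)/(6·10·100000) = 4/1875 m
Load 3 — uniform load w=-11 kN/m over full span:
  y_3 = -wx(L³-2Lx²+x³)/(24EI) = -(-11)·8·(10³-2·10·8²+8³)/(24·100000) = 319/37500 m
Superposition: y = Σ y_i = 2837/300000 m ≈ 0.009457 m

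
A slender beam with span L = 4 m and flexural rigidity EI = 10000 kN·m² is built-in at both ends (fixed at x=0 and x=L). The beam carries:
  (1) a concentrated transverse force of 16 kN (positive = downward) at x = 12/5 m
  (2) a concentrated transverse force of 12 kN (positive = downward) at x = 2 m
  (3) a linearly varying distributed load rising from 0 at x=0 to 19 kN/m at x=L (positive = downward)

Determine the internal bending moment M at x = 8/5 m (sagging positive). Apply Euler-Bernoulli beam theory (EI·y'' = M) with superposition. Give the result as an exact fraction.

Load 1 — point force P=16 kN at a=12/5 m (b=L-a=8/5):
  M_1 = Pb²(3a+b)x/L³ - Pab²/L²  [x≤a] = 16·(8/5)²·(3·(12/5)+(8/5))·(8/5)/4³ - 16·(12/5)·(8/5)²/4² = 1792/625 kN·m
Load 2 — point force P=12 kN at a=2 m (b=L-a=2):
  M_2 = Pb²(3a+b)x/L³ - Pab²/L²  [x≤a] = 12·2²·(3·2+2)·(8/5)/4³ - 12·2·2²/4² = 18/5 kN·m
Load 3 — triangular load w₀=19 kN/m (0→w₀ over full span):
  M_3 = 3w₀Lx/20 - w₀L²/30 - w₀x³/(6L) = 3·19·4·(8/5)/20 - 19·4²/30 - 19·(8/5)³/(6·4) = 608/125 kN·m
Superposition: M = Σ M_i = 7082/625 kN·m ≈ 11.331200 kN·m

M(8/5) = 7082/625 kN·m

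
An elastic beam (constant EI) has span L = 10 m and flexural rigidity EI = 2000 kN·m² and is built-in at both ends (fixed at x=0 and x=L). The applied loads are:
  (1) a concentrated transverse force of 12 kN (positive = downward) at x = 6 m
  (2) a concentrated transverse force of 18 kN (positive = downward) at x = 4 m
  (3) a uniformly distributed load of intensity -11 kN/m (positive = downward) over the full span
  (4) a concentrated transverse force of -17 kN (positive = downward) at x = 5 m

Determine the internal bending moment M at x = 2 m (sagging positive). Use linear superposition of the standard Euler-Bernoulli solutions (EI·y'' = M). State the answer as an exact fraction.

Load 1 — point force P=12 kN at a=6 m (b=L-a=4):
  M_1 = Pb²(3a+b)x/L³ - Pab²/L²  [x≤a] = 12·4²·(3·6+4)·2/10³ - 12·6·4²/10² = -384/125 kN·m
Load 2 — point force P=18 kN at a=4 m (b=L-a=6):
  M_2 = Pb²(3a+b)x/L³ - Pab²/L²  [x≤a] = 18·6²·(3·4+6)·2/10³ - 18·4·6²/10² = -324/125 kN·m
Load 3 — uniform load w=-11 kN/m over full span:
  M_3 = wLx/2 - wL²/12 - wx²/2 = (-11)·10·2/2 - (-11)·10²/12 - (-11)·2²/2 = 11/3 kN·m
Load 4 — point force P=-17 kN at a=5 m (b=L-a=5):
  M_4 = Pb²(3a+b)x/L³ - Pab²/L²  [x≤a] = (-17)·5²·(3·5+5)·2/10³ - (-17)·5·5²/10² = 17/4 kN·m
Superposition: M = Σ M_i = 3379/1500 kN·m ≈ 2.252667 kN·m

M(2) = 3379/1500 kN·m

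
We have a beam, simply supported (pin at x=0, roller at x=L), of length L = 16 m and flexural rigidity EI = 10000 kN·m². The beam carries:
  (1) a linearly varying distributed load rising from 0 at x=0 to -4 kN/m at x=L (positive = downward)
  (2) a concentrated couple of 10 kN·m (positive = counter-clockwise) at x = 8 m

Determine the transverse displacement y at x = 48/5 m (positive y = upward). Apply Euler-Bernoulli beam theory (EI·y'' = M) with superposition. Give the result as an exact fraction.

y(48/5) = 4894664/29296875 m

Load 1 — triangular load w₀=-4 kN/m (0→w₀ over full span):
  y_1 = -w₀x(7L⁴-10L²x²+3x⁴)/(360LEI) = -(-4)·(48/5)·(7·16⁴-10·16²·(48/5)²+3·(48/5)⁴)/(360·16·10000) = 4849664/29296875 m
Load 2 — applied couple M₀=10 kN·m at a=8 m (b=L-a=8):
  y_2 = (M₀x³/(6L)-M₀(x-a)²/2+C₁x)/EI  [x>a] with C₁=M₀(3b²-L²)/(6L)=-20/3 = (10·(48/5)³/(6·16)-10·((48/5)-8)²/2+(-20/3)·(48/5))/10000 = 24/15625 m
Superposition: y = Σ y_i = 4894664/29296875 m ≈ 0.167071 m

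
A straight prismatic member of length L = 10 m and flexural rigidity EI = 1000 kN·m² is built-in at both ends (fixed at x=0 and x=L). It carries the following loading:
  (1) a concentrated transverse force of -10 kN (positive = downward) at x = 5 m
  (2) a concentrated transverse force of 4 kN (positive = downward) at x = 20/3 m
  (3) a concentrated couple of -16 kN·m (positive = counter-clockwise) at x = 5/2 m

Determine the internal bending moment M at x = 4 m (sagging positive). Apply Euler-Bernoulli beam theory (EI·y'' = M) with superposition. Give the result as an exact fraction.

Load 1 — point force P=-10 kN at a=5 m (b=L-a=5):
  M_1 = Pb²(3a+b)x/L³ - Pab²/L²  [x≤a] = (-10)·5²·(3·5+5)·4/10³ - (-10)·5·5²/10² = -15/2 kN·m
Load 2 — point force P=4 kN at a=20/3 m (b=L-a=10/3):
  M_2 = Pb²(3a+b)x/L³ - Pab²/L²  [x≤a] = 4·(10/3)²·(3·(20/3)+(10/3))·4/10³ - 4·(20/3)·(10/3)²/10² = 32/27 kN·m
Load 3 — applied couple M₀=-16 kN·m at a=5/2 m (b=L-a=15/2):
  M_3 = R_Ax - M_A - M₀  [x>a] with R_A=-9/5, M_A=3 = (-9/5)·4 - 3 - (-16) = 29/5 kN·m
Superposition: M = Σ M_i = -139/270 kN·m ≈ -0.514815 kN·m

M(4) = -139/270 kN·m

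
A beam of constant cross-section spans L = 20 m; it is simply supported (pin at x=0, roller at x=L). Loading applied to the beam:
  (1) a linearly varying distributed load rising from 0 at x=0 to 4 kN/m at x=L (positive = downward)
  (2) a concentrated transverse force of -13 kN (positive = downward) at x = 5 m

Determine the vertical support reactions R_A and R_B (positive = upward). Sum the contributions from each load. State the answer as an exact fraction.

R_A = 43/12 kN, R_B = 281/12 kN

Load 1 — triangular load w₀=4 kN/m (0→w₀ over full span):
  R_A = w₀L/6 = 4·20/6 = 40/3 kN
  R_B = w₀L/3 = 4·20/3 = 80/3 kN
Load 2 — point force P=-13 kN at a=5 m (b=L-a=15):
  R_A = Pb/L = (-13)·15/20 = -39/4 kN
  R_B = Pa/L = (-13)·5/20 = -13/4 kN
Superposition: R_A = 43/12 kN, R_B = 281/12 kN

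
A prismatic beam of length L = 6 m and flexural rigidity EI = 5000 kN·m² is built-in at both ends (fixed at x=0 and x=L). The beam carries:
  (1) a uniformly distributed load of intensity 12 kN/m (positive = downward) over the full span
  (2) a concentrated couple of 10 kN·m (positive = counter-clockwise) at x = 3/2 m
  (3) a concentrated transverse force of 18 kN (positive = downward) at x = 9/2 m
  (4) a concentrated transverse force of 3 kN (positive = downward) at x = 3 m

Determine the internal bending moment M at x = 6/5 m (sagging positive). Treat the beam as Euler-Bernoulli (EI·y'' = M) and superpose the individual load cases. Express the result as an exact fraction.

M(6/5) = 219/400 kN·m

Load 1 — uniform load w=12 kN/m over full span:
  M_1 = wLx/2 - wL²/12 - wx²/2 = 12·6·(6/5)/2 - 12·6²/12 - 12·(6/5)²/2 = -36/25 kN·m
Load 2 — applied couple M₀=10 kN·m at a=3/2 m (b=L-a=9/2):
  M_2 = R_Ax - M_A  [x≤a] with R_A=15/8, M_A=-15/8 = (15/8)·(6/5) - (-15/8) = 33/8 kN·m
Load 3 — point force P=18 kN at a=9/2 m (b=L-a=3/2):
  M_3 = Pb²(3a+b)x/L³ - Pab²/L²  [x≤a] = 18·(3/2)²·(3·(9/2)+(3/2))·(6/5)/6³ - 18·(9/2)·(3/2)²/6² = -27/16 kN·m
Load 4 — point force P=3 kN at a=3 m (b=L-a=3):
  M_4 = Pb²(3a+b)x/L³ - Pab²/L²  [x≤a] = 3·3²·(3·3+3)·(6/5)/6³ - 3·3·3²/6² = -9/20 kN·m
Superposition: M = Σ M_i = 219/400 kN·m ≈ 0.547500 kN·m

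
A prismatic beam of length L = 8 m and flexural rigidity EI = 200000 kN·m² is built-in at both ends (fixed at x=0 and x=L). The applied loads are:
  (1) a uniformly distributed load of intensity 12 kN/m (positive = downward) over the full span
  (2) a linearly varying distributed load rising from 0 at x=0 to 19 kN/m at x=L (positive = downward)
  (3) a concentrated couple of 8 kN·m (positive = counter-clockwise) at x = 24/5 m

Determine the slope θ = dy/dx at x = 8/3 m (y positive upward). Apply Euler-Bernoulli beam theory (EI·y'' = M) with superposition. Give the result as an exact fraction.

Load 1 — uniform load w=12 kN/m over full span:
  θ_1 = -wx(L-x)(L-2x)/(12EI) = -12·(8/3)·(8-(8/3))·(8-2·(8/3))/(12·200000) = -16/84375 rad
Load 2 — triangular load w₀=19 kN/m (0→w₀ over full span):
  θ_2 = -w₀(2x(L-x)(L-2x)(x+2L)+x²(L-x)²)/(120LEI) = -19·(2·(8/3)·(8-(8/3))·(8-2·(8/3))·((8/3)+2·8)+(8/3)²·(8-(8/3))²)/(120·8·200000) = -608/3796875 rad
Load 3 — applied couple M₀=8 kN·m at a=24/5 m (b=L-a=16/5):
  θ_3 = (R_Ax²/2 - M_Ax)/EI  [x≤a] with R_A=36/25, M_A=64/25 = ((36/25)·(8/3)²/2 - (64/25)·(8/3))/200000 = -2/234375 rad
Superposition: θ = Σ θ_i = -6802/18984375 rad ≈ -0.000358 rad

θ(8/3) = -6802/18984375 rad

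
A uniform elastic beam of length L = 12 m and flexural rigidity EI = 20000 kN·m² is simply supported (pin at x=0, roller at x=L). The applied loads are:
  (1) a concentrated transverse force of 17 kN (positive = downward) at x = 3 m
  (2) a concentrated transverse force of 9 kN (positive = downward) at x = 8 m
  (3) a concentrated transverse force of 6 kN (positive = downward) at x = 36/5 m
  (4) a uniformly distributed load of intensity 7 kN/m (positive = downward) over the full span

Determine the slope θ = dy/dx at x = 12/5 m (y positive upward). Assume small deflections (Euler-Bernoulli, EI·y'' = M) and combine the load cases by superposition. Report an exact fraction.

θ(12/5) = -118631/4000000 rad

Load 1 — point force P=17 kN at a=3 m (b=L-a=9):
  θ_1 = -Pb(L²-b²-3x²)/(6LEI)  [x≤a] = -17·9·(12²-9²-3·(12/5)²)/(6·12·20000) = -19431/4000000 rad
Load 2 — point force P=9 kN at a=8 m (b=L-a=4):
  θ_2 = -Pb(L²-b²-3x²)/(6LEI)  [x≤a] = -9·4·(12²-4²-3·(12/5)²)/(6·12·20000) = -173/62500 rad
Load 3 — point force P=6 kN at a=36/5 m (b=L-a=24/5):
  θ_3 = -Pb(L²-b²-3x²)/(6LEI)  [x≤a] = -6·(24/5)·(12²-(24/5)²-3·(12/5)²)/(6·12·20000) = -162/78125 rad
Load 4 — uniform load w=7 kN/m over full span:
  θ_4 = -w(L³-6Lx²+4x³)/(24EI) = -7·(12³-6·12·(12/5)²+4·(12/5)³)/(24·20000) = -6237/312500 rad
Superposition: θ = Σ θ_i = -118631/4000000 rad ≈ -0.029658 rad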